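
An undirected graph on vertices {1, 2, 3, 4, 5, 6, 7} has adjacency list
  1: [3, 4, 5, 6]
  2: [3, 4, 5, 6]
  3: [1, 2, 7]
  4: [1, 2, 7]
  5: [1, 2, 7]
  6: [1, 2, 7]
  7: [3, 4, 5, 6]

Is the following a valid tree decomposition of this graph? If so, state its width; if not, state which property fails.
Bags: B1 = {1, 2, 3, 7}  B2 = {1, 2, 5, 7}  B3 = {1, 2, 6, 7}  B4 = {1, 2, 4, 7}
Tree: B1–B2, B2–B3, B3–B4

Every vertex of G appears in some bag (union = {1, 2, 3, 4, 5, 6, 7}); every edge is covered by a bag; and for each vertex v the set of bags containing v is connected in the bag tree. The decomposition is therefore valid. The largest bag has 4 vertices, so the width is 3.

Yes; width 3.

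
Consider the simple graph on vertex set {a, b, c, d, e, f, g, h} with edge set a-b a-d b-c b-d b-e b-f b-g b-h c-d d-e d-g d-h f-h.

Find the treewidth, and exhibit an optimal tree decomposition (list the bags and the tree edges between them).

Treewidth 2.
Bags: B1 = {b, d, e}  B2 = {b, d, h}  B3 = {a, b, d}  B4 = {b, d, g}  B5 = {b, c, d}  B6 = {b, f, h}
Tree: B1–B2, B1–B3, B3–B4, B1–B5, B2–B6

Every bag has size at most 3, so the width is 3 − 1 = 2 and tw(G) ≤ 2. For the lower bound, the 3 vertices {b, d, g} are pairwise adjacent, and any tree decomposition puts a clique entirely inside one bag — forcing width ≥ 2. Hence tw(G) = 2 exactly.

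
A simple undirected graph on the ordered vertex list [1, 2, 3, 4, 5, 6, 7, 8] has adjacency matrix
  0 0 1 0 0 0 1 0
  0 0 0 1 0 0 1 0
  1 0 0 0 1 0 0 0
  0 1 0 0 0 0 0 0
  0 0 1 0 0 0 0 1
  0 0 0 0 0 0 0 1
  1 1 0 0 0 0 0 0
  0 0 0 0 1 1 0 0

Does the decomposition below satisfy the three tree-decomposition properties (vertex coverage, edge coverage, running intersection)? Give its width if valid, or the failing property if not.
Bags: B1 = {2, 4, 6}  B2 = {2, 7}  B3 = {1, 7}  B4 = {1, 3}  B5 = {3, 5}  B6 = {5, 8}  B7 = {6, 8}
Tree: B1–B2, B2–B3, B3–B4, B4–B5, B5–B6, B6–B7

A tree decomposition must satisfy three properties: every vertex lies in some bag; for every edge, both endpoints lie together in some bag; and for every vertex, the bags containing it form a connected subtree. Here bags containing vertex 6 are not connected in the tree, so the decomposition is invalid.

No — bags containing vertex 6 are not connected in the tree.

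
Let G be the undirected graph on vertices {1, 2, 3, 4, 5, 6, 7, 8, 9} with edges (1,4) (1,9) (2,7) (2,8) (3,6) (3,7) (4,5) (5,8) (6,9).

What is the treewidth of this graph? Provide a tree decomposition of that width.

Every bag has size at most 3, so the width is 3 − 1 = 2 and tw(G) ≤ 2. The edges 3–7–2–8–5–4–1–9–6–3 form a cycle, so G is not a tree and its treewidth is at least 2. The upper and lower bounds meet at 2, so that is the treewidth.

Treewidth 2.
One optimal decomposition is:
Bags: B1 = {2, 3, 7}  B2 = {2, 3, 8}  B3 = {3, 5, 8}  B4 = {3, 4, 5}  B5 = {1, 3, 4}  B6 = {1, 3, 9}  B7 = {3, 6, 9}
Tree: B1–B2, B2–B3, B3–B4, B4–B5, B5–B6, B6–B7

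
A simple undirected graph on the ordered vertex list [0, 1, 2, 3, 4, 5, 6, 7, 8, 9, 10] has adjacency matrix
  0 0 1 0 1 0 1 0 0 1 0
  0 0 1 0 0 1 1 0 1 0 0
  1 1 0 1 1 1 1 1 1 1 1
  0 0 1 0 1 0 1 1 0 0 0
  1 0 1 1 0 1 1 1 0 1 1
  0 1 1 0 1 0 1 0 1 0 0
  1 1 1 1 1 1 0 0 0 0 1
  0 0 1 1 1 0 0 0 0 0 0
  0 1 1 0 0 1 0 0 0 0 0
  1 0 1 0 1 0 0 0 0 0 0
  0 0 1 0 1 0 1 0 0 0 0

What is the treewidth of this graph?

A width-3 tree decomposition is:
Bags: B1 = {2, 3, 4, 6}  B2 = {2, 4, 5, 6}  B3 = {0, 2, 4, 6}  B4 = {2, 4, 6, 10}  B5 = {1, 2, 5, 6}  B6 = {0, 2, 4, 9}  B7 = {2, 3, 4, 7}  B8 = {1, 2, 5, 8}
Tree: B1–B2, B2–B3, B2–B4, B2–B5, B3–B6, B1–B7, B5–B8
Every bag has size at most 4, so the width is 4 − 1 = 3 and tw(G) ≤ 3. On the other hand G contains the 4-clique {1, 2, 5, 8}. A clique must lie in a single bag of any decomposition, so no decomposition can have width below 3. The upper and lower bounds meet at 3, so that is the treewidth.

3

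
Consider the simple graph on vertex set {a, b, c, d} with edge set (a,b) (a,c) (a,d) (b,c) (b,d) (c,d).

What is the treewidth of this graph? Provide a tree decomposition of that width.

A single bag containing all 4 vertices is trivially a valid decomposition of width 3. On the other hand G contains the 4-clique {a, b, c, d}. A clique must lie in a single bag of any decomposition, so no decomposition can have width below 3. The upper and lower bounds meet at 3, so that is the treewidth.

Treewidth 3.
One optimal decomposition is:
Bags: B1 = {a, b, c, d}
Tree: (single bag)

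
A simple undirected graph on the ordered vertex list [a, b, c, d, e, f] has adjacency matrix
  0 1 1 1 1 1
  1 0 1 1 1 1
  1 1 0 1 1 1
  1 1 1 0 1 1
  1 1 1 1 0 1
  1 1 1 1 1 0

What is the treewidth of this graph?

A width-5 tree decomposition is:
Bags: B1 = {a, b, c, d, e, f}
Tree: (single bag)
A single bag containing all 6 vertices is trivially a valid decomposition of width 5. For the lower bound, the 6 vertices {a, b, c, d, e, f} are pairwise adjacent, and any tree decomposition puts a clique entirely inside one bag — forcing width ≥ 5. Hence tw(G) = 5 exactly.

5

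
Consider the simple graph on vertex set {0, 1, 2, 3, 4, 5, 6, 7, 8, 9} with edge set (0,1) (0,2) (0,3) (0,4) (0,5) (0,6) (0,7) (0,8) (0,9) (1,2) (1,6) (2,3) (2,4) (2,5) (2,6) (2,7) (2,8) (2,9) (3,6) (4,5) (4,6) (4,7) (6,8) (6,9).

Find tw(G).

A width-3 tree decomposition is:
Bags: B1 = {0, 2, 3, 6}  B2 = {0, 2, 4, 6}  B3 = {0, 2, 4, 5}  B4 = {0, 2, 6, 8}  B5 = {0, 1, 2, 6}  B6 = {0, 2, 4, 7}  B7 = {0, 2, 6, 9}
Tree: B1–B2, B2–B3, B1–B4, B2–B5, B2–B6, B5–B7
Every bag has size at most 4, so the width is 4 − 1 = 3 and tw(G) ≤ 3. Conversely, {0, 2, 4, 5} is a clique of size 4, and the vertices of any clique must share a bag in every tree decomposition; so some bag has ≥ 4 vertices and tw(G) ≥ 3. Combining the bounds, tw(G) = 3.

3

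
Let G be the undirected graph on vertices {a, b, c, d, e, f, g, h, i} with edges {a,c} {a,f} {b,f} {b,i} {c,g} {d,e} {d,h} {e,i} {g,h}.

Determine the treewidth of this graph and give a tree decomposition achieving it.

Treewidth 2.
One optimal decomposition is:
Bags: B1 = {a, b, f}  B2 = {a, b, i}  B3 = {a, e, i}  B4 = {a, d, e}  B5 = {a, d, h}  B6 = {a, g, h}  B7 = {a, c, g}
Tree: B1–B2, B2–B3, B3–B4, B4–B5, B5–B6, B6–B7

Each bag holds 3 vertices, so the decomposition has width 2, which upper-bounds the treewidth. The edges a–f–b–i–e–d–h–g–c–a form a cycle, so G is not a tree and its treewidth is at least 2. The upper and lower bounds meet at 2, so that is the treewidth.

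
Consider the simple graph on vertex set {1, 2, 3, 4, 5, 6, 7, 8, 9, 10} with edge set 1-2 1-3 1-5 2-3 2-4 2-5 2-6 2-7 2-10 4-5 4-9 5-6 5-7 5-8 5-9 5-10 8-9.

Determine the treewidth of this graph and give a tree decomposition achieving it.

The largest bag has 3 vertices, giving width 2; this decomposition certifies tw(G) ≤ 2. Conversely, {1, 2, 3} is a clique of size 3, and the vertices of any clique must share a bag in every tree decomposition; so some bag has ≥ 3 vertices and tw(G) ≥ 2. Combining the bounds, tw(G) = 2.

Treewidth 2.
One such decomposition:
Bags: B1 = {2, 5, 6}  B2 = {2, 4, 5}  B3 = {1, 2, 5}  B4 = {2, 5, 7}  B5 = {4, 5, 9}  B6 = {2, 5, 10}  B7 = {5, 8, 9}  B8 = {1, 2, 3}
Tree: B1–B2, B1–B3, B1–B4, B2–B5, B4–B6, B5–B7, B3–B8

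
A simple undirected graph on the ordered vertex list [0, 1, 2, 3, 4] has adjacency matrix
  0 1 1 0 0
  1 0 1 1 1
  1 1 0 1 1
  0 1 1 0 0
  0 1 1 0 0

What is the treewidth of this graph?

2

A width-2 tree decomposition is:
Bags: B1 = {1, 2, 4}  B2 = {1, 2, 3}  B3 = {0, 1, 2}
Tree: B1–B2, B2–B3
Each bag holds 3 vertices, so the decomposition has width 2, which upper-bounds the treewidth. For the lower bound, the 3 vertices {0, 1, 2} are pairwise adjacent, and any tree decomposition puts a clique entirely inside one bag — forcing width ≥ 2. The upper and lower bounds meet at 2, so that is the treewidth.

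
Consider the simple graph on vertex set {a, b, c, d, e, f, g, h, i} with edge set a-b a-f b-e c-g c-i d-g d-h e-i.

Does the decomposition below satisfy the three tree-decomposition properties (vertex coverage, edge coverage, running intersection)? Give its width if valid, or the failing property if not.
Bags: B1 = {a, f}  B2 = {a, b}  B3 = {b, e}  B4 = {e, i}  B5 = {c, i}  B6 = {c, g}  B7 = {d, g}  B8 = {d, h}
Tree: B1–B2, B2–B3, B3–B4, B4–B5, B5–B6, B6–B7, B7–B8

Yes; width 1.

Vertex coverage: the bags together contain {a, b, c, d, e, f, g, h, i}, the full vertex set. Edge coverage: each edge of G has both endpoints in at least one bag. Running intersection: for every vertex, the bags containing it form a connected subtree. All three properties hold, so this is a valid tree decomposition of width max|bag| − 1 = 1, and hence tw(G) ≤ 1.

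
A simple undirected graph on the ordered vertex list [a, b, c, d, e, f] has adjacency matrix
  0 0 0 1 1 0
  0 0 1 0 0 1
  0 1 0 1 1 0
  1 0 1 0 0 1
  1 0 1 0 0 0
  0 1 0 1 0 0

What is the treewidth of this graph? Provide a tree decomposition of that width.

Treewidth 2.
One such decomposition:
Bags: B1 = {b, c, f}  B2 = {c, d, f}  B3 = {c, d, e}  B4 = {a, d, e}
Tree: B1–B2, B2–B3, B3–B4

Every bag has size at most 3, so the width is 3 − 1 = 2 and tw(G) ≤ 2. For the lower bound, G contains the cycle b–f–d–c–b, so G is not a forest; only forests have treewidth ≤ 1, hence tw(G) ≥ 2. Hence tw(G) = 2 exactly.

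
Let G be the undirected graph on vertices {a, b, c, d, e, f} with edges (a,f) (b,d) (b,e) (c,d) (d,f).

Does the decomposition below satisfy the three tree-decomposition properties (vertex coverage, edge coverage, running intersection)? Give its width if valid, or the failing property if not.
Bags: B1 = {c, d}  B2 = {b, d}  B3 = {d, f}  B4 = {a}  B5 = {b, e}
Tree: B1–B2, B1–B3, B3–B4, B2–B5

No — edge (f,a) lies in no bag.

A tree decomposition must satisfy three properties: every vertex lies in some bag; for every edge, both endpoints lie together in some bag; and for every vertex, the bags containing it form a connected subtree. Here edge (f,a) lies in no bag, so the decomposition is invalid.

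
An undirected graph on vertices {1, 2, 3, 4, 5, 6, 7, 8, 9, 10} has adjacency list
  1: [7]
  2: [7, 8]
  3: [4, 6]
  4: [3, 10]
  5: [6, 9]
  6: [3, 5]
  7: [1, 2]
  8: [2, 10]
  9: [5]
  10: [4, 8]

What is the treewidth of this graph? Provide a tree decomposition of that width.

Treewidth 1.
One such decomposition:
Bags: B1 = {5, 9}  B2 = {5, 6}  B3 = {3, 6}  B4 = {3, 4}  B5 = {4, 10}  B6 = {8, 10}  B7 = {2, 8}  B8 = {2, 7}  B9 = {1, 7}
Tree: B1–B2, B2–B3, B3–B4, B4–B5, B5–B6, B6–B7, B7–B8, B8–B9

Every bag has size at most 2, so the width is 2 − 1 = 1 and tw(G) ≤ 1. Since G has at least one edge (e.g. 9–5), it is not an edgeless graph, so tw(G) ≥ 1. Hence tw(G) = 1 exactly.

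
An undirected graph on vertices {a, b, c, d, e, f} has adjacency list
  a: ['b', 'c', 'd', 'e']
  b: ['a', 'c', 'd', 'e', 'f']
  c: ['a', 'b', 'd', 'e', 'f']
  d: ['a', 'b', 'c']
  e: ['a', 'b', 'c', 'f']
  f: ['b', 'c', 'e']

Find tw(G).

3

A width-3 tree decomposition is:
Bags: B1 = {b, c, e, f}  B2 = {a, b, c, e}  B3 = {a, b, c, d}
Tree: B1–B2, B2–B3
Every bag has size at most 4, so the width is 4 − 1 = 3 and tw(G) ≤ 3. For the lower bound, the 4 vertices {a, b, c, d} are pairwise adjacent, and any tree decomposition puts a clique entirely inside one bag — forcing width ≥ 3. The upper and lower bounds meet at 3, so that is the treewidth.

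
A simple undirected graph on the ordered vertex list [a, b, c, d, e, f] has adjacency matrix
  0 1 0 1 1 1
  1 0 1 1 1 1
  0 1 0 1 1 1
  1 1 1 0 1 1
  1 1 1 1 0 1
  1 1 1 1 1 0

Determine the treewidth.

A width-4 tree decomposition is:
Bags: B1 = {a, b, d, e, f}  B2 = {b, c, d, e, f}
Tree: B1–B2
Each bag holds 5 vertices, so the decomposition has width 4, which upper-bounds the treewidth. For the lower bound, the 5 vertices {b, c, d, e, f} are pairwise adjacent, and any tree decomposition puts a clique entirely inside one bag — forcing width ≥ 4. Therefore the treewidth is 4.

4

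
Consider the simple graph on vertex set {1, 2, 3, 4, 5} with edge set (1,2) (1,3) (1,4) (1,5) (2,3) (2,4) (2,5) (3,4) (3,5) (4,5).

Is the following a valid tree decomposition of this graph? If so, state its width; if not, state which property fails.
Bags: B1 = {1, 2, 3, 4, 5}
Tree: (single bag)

Checking the three conditions: (i) the bags cover all of {1, 2, 3, 4, 5}; (ii) for each edge, some bag contains both endpoints; (iii) the bags containing any fixed vertex form a subtree. All hold, so the decomposition is valid with width 5 − 1 = 4.

Yes; width 4.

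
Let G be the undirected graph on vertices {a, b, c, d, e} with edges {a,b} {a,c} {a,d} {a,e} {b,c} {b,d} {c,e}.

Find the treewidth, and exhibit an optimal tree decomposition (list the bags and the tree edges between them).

Treewidth 2.
Bags: B1 = {a, b, c}  B2 = {a, b, d}  B3 = {a, c, e}
Tree: B1–B2, B1–B3

Each bag holds 3 vertices, so the decomposition has width 2, which upper-bounds the treewidth. On the other hand G contains the 3-clique {a, b, d}. A clique must lie in a single bag of any decomposition, so no decomposition can have width below 2. Hence tw(G) = 2 exactly.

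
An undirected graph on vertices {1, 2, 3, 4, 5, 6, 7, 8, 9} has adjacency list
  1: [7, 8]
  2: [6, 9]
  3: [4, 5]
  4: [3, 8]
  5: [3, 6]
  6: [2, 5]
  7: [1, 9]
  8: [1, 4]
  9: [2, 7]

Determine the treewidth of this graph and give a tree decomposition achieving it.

Treewidth 2.
One optimal decomposition is:
Bags: B1 = {3, 5, 6}  B2 = {3, 4, 6}  B3 = {4, 6, 8}  B4 = {1, 6, 8}  B5 = {1, 6, 7}  B6 = {6, 7, 9}  B7 = {2, 6, 9}
Tree: B1–B2, B2–B3, B3–B4, B4–B5, B5–B6, B6–B7

The largest bag has 3 vertices, giving width 2; this decomposition certifies tw(G) ≤ 2. The edges 6–5–3–4–8–1–7–9–2–6 form a cycle, so G is not a tree and its treewidth is at least 2. Hence tw(G) = 2 exactly.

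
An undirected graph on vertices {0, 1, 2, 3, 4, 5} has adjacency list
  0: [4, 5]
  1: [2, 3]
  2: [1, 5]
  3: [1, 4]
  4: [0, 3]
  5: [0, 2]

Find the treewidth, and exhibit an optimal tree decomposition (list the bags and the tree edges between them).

Treewidth 2.
Bags: B1 = {0, 4, 5}  B2 = {3, 4, 5}  B3 = {1, 3, 5}  B4 = {1, 2, 5}
Tree: B1–B2, B2–B3, B3–B4

The largest bag has 3 vertices, giving width 2; this decomposition certifies tw(G) ≤ 2. For the lower bound, G contains the cycle 5–0–4–3–1–2–5, so G is not a forest; only forests have treewidth ≤ 1, hence tw(G) ≥ 2. Combining the bounds, tw(G) = 2.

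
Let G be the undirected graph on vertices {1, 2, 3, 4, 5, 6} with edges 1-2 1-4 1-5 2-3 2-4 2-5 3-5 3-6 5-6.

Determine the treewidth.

2

A width-2 tree decomposition is:
Bags: B1 = {2, 3, 5}  B2 = {1, 2, 5}  B3 = {3, 5, 6}  B4 = {1, 2, 4}
Tree: B1–B2, B1–B3, B2–B4
Every bag has size at most 3, so the width is 3 − 1 = 2 and tw(G) ≤ 2. For the lower bound, the 3 vertices {1, 2, 4} are pairwise adjacent, and any tree decomposition puts a clique entirely inside one bag — forcing width ≥ 2. Therefore the treewidth is 2.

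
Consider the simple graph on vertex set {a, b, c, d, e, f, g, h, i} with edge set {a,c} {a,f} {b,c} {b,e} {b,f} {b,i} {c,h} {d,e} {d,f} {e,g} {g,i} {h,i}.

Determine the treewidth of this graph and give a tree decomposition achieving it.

Treewidth 3.
Bags: B1 = {a, c, d, f}  B2 = {b, c, d, f}  B3 = {b, c, d, e}  B4 = {b, c, e, h}  B5 = {b, e, h, i}  B6 = {e, g, h, i}
Tree: B1–B2, B2–B3, B3–B4, B4–B5, B5–B6

The largest bag has 4 vertices, giving width 3; this decomposition certifies tw(G) ≤ 3. For the lower bound: the 4 vertex sets {a,d,f}, {c}, {b}, {e,g,h,i} are disjoint, each induces a connected subgraph, and every pair is joined by at least one edge of G. Contracting each set to a single vertex therefore yields K_{4} as a minor, and since treewidth is minor-monotone, tw(G) ≥ tw(K_{4}) = 3. Therefore the treewidth is 3.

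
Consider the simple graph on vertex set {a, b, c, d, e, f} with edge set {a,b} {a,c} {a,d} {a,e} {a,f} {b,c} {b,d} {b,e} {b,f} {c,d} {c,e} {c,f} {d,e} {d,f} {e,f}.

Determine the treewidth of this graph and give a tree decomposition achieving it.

Treewidth 5.
Bags: B1 = {a, b, c, d, e, f}
Tree: (single bag)

With just one bag of size 6, the width is 6 − 1 = 5, so tw(G) ≤ 5. For the lower bound, the 6 vertices {a, b, c, d, e, f} are pairwise adjacent, and any tree decomposition puts a clique entirely inside one bag — forcing width ≥ 5. Therefore the treewidth is 5.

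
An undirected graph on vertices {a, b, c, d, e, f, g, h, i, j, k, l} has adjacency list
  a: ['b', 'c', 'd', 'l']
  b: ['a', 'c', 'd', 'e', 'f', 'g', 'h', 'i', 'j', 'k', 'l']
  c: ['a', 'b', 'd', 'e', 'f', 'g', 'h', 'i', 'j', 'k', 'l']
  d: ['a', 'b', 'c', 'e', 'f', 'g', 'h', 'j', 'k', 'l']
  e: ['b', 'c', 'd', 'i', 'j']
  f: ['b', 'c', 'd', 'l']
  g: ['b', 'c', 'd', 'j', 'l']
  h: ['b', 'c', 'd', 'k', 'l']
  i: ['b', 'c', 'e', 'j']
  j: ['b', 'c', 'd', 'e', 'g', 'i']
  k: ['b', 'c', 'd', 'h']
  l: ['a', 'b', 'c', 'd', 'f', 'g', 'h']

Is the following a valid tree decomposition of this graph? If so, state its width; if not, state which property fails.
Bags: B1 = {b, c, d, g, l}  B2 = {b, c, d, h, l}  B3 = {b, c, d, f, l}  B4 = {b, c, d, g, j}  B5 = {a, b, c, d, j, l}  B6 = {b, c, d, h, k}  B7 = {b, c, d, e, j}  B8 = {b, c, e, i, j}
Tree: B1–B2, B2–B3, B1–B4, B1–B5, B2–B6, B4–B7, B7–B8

No — bags containing vertex j are not connected in the tree.

A tree decomposition must satisfy three properties: every vertex lies in some bag; for every edge, both endpoints lie together in some bag; and for every vertex, the bags containing it form a connected subtree. Here bags containing vertex j are not connected in the tree, so the decomposition is invalid.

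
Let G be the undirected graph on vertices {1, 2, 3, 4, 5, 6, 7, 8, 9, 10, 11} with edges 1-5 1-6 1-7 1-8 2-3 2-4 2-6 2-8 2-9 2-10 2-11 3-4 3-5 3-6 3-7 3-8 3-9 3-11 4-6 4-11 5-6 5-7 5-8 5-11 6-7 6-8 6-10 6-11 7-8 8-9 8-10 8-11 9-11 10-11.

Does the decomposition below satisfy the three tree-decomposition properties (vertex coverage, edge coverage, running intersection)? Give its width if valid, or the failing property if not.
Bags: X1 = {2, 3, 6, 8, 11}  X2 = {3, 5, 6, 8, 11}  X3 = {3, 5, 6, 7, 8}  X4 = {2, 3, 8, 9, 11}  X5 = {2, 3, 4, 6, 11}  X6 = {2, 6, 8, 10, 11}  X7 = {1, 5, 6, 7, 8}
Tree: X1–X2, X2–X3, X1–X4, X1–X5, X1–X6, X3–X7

Yes; width 4.

Checking the three conditions: (i) the bags cover all of {1, 2, 3, 4, 5, 6, 7, 8, 9, 10, 11}; (ii) for each edge, some bag contains both endpoints; (iii) the bags containing any fixed vertex form a subtree. All hold, so the decomposition is valid with width 5 − 1 = 4.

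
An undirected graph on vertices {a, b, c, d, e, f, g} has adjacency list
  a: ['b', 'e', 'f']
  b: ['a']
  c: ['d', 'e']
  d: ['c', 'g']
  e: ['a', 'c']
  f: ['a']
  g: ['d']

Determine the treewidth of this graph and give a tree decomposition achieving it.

Every bag has size at most 2, so the width is 2 − 1 = 1 and tw(G) ≤ 1. G has an edge, so its treewidth is at least 1. The upper and lower bounds meet at 1, so that is the treewidth.

Treewidth 1.
Bags: B1 = {a, f}  B2 = {a, e}  B3 = {a, b}  B4 = {c, e}  B5 = {c, d}  B6 = {d, g}
Tree: B1–B2, B2–B3, B2–B4, B4–B5, B5–B6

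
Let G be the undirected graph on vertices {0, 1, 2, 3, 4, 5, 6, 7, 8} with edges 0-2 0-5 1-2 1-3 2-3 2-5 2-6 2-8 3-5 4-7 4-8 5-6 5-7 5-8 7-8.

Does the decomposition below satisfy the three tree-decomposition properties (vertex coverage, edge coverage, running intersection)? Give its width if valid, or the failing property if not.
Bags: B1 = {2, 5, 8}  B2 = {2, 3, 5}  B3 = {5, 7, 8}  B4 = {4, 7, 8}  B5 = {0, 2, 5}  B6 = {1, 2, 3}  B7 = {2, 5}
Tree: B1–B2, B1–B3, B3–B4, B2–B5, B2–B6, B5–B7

A tree decomposition must satisfy three properties: every vertex lies in some bag; for every edge, both endpoints lie together in some bag; and for every vertex, the bags containing it form a connected subtree. Here vertex 6 appears in no bag, so the decomposition is invalid.

No — vertex 6 appears in no bag.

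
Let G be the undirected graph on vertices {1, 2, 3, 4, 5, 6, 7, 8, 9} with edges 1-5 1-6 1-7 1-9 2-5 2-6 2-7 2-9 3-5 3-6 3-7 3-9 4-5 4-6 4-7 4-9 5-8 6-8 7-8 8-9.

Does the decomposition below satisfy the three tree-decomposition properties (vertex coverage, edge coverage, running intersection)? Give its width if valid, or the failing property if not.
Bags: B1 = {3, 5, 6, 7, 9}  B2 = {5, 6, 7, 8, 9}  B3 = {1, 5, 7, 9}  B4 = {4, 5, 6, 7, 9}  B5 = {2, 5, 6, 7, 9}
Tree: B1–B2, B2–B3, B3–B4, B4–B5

No — edge (6,1) lies in no bag.

A tree decomposition must satisfy three properties: every vertex lies in some bag; for every edge, both endpoints lie together in some bag; and for every vertex, the bags containing it form a connected subtree. Here edge (6,1) lies in no bag, so the decomposition is invalid.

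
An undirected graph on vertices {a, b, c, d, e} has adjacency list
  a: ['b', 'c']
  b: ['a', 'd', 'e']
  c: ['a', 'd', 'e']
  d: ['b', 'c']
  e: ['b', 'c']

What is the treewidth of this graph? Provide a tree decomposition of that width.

The largest bag has 3 vertices, giving width 2; this decomposition certifies tw(G) ≤ 2. Since c–d–b–a–c is a cycle in G, G is not acyclic. Forests are exactly the graphs of treewidth ≤ 1, so tw(G) ≥ 2. Hence tw(G) = 2 exactly.

Treewidth 2.
Bags: B1 = {b, c, d}  B2 = {a, b, c}  B3 = {b, c, e}
Tree: B1–B2, B2–B3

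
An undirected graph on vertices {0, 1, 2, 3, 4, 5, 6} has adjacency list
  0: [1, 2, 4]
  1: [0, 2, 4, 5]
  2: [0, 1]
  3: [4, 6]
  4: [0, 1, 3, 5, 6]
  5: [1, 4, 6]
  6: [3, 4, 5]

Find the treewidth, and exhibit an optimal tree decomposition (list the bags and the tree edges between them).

Each bag holds 3 vertices, so the decomposition has width 2, which upper-bounds the treewidth. On the other hand G contains the 3-clique {0, 1, 2}. A clique must lie in a single bag of any decomposition, so no decomposition can have width below 2. Hence tw(G) = 2 exactly.

Treewidth 2.
Bags: B1 = {1, 4, 5}  B2 = {4, 5, 6}  B3 = {0, 1, 4}  B4 = {0, 1, 2}  B5 = {3, 4, 6}
Tree: B1–B2, B1–B3, B3–B4, B2–B5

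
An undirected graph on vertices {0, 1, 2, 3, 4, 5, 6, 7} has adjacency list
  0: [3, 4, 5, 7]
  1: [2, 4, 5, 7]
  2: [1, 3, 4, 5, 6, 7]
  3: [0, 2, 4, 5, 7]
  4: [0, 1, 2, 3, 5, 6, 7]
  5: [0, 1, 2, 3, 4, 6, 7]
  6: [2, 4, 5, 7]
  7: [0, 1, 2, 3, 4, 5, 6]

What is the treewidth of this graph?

A width-4 tree decomposition is:
Bags: B1 = {1, 2, 4, 5, 7}  B2 = {2, 4, 5, 6, 7}  B3 = {2, 3, 4, 5, 7}  B4 = {0, 3, 4, 5, 7}
Tree: B1–B2, B2–B3, B3–B4
Every bag has size at most 5, so the width is 5 − 1 = 4 and tw(G) ≤ 4. On the other hand G contains the 5-clique {0, 3, 4, 5, 7}. A clique must lie in a single bag of any decomposition, so no decomposition can have width below 4. The upper and lower bounds meet at 4, so that is the treewidth.

4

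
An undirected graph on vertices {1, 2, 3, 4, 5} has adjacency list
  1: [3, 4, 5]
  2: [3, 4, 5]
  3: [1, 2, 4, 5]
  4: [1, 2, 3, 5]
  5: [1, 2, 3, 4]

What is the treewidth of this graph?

A width-3 tree decomposition is:
Bags: B1 = {2, 3, 4, 5}  B2 = {1, 3, 4, 5}
Tree: B1–B2
The largest bag has 4 vertices, giving width 3; this decomposition certifies tw(G) ≤ 3. Conversely, {1, 3, 4, 5} is a clique of size 4, and the vertices of any clique must share a bag in every tree decomposition; so some bag has ≥ 4 vertices and tw(G) ≥ 3. Therefore the treewidth is 3.

3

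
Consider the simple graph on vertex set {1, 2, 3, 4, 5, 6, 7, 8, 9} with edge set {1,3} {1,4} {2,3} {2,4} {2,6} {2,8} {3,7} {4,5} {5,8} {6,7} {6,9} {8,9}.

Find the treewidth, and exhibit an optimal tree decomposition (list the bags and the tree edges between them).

Treewidth 3.
One such decomposition:
Bags: B1 = {4, 5, 8, 9}  B2 = {2, 4, 8, 9}  B3 = {2, 4, 6, 9}  B4 = {1, 2, 4, 6}  B5 = {1, 2, 3, 6}  B6 = {1, 3, 6, 7}
Tree: B1–B2, B2–B3, B3–B4, B4–B5, B5–B6

Each bag holds 4 vertices, so the decomposition has width 3, which upper-bounds the treewidth. For the lower bound: the 4 vertex sets {5,8,9}, {4}, {2}, {1,3,6,7} are disjoint, each induces a connected subgraph, and every pair is joined by at least one edge of G. Contracting each set to a single vertex therefore yields K_{4} as a minor, and since treewidth is minor-monotone, tw(G) ≥ tw(K_{4}) = 3. Therefore the treewidth is 3.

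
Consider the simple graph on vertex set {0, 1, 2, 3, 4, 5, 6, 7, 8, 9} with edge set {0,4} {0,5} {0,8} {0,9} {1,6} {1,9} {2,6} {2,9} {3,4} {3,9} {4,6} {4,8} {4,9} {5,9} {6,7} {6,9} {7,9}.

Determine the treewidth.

2

A width-2 tree decomposition is:
Bags: B1 = {4, 6, 9}  B2 = {0, 4, 9}  B3 = {0, 4, 8}  B4 = {6, 7, 9}  B5 = {2, 6, 9}  B6 = {1, 6, 9}  B7 = {0, 5, 9}  B8 = {3, 4, 9}
Tree: B1–B2, B2–B3, B1–B4, B1–B5, B1–B6, B2–B7, B2–B8
Every bag has size at most 3, so the width is 3 − 1 = 2 and tw(G) ≤ 2. On the other hand G contains the 3-clique {0, 4, 8}. A clique must lie in a single bag of any decomposition, so no decomposition can have width below 2. Therefore the treewidth is 2.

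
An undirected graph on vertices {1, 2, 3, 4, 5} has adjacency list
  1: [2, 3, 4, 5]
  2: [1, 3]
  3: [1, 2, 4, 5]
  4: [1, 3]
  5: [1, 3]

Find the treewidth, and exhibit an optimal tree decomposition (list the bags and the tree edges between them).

Every bag has size at most 3, so the width is 3 − 1 = 2 and tw(G) ≤ 2. For the lower bound, the 3 vertices {1, 2, 3} are pairwise adjacent, and any tree decomposition puts a clique entirely inside one bag — forcing width ≥ 2. Therefore the treewidth is 2.

Treewidth 2.
Bags: B1 = {1, 2, 3}  B2 = {1, 3, 4}  B3 = {1, 3, 5}
Tree: B1–B2, B1–B3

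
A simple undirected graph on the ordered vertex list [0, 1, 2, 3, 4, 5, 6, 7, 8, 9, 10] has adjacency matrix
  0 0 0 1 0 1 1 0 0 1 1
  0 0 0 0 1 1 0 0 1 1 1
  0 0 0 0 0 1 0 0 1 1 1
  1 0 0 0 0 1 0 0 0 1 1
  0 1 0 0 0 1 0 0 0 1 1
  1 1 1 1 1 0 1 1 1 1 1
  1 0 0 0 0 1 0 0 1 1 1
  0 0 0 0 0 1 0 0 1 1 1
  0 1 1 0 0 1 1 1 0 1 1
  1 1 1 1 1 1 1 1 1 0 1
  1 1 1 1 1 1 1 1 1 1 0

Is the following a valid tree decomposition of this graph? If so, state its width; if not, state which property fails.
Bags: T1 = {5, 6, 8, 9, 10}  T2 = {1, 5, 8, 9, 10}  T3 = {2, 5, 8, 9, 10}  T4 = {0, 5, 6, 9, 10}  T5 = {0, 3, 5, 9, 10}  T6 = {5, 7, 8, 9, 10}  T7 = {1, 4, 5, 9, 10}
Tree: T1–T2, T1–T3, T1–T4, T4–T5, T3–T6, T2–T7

Yes; width 4.

Every vertex of G appears in some bag (union = {0, 1, 2, 3, 4, 5, 6, 7, 8, 9, 10}); every edge is covered by a bag; and for each vertex v the set of bags containing v is connected in the bag tree. The decomposition is therefore valid. The largest bag has 5 vertices, so the width is 4.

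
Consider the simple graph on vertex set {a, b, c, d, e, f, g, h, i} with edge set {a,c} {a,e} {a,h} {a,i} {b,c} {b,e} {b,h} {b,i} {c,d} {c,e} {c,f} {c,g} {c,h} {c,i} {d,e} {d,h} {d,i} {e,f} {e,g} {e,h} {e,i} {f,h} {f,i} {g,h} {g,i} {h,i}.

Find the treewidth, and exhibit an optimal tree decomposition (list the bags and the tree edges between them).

Every bag has size at most 5, so the width is 5 − 1 = 4 and tw(G) ≤ 4. For the lower bound, the 5 vertices {c, d, e, h, i} are pairwise adjacent, and any tree decomposition puts a clique entirely inside one bag — forcing width ≥ 4. Combining the bounds, tw(G) = 4.

Treewidth 4.
One optimal decomposition is:
Bags: B1 = {c, e, f, h, i}  B2 = {a, c, e, h, i}  B3 = {c, d, e, h, i}  B4 = {c, e, g, h, i}  B5 = {b, c, e, h, i}
Tree: B1–B2, B1–B3, B2–B4, B2–B5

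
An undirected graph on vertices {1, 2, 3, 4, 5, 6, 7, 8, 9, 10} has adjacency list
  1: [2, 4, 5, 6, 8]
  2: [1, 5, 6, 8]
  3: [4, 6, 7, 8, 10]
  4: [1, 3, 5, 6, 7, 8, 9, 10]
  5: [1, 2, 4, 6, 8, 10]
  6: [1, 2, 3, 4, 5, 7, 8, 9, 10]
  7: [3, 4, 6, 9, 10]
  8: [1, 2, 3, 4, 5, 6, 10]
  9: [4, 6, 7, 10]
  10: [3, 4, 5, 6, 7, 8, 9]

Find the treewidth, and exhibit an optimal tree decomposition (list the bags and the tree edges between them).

Each bag holds 5 vertices, so the decomposition has width 4, which upper-bounds the treewidth. Conversely, {1, 2, 5, 6, 8} is a clique of size 5, and the vertices of any clique must share a bag in every tree decomposition; so some bag has ≥ 5 vertices and tw(G) ≥ 4. The upper and lower bounds meet at 4, so that is the treewidth.

Treewidth 4.
Bags: B1 = {3, 4, 6, 8, 10}  B2 = {4, 5, 6, 8, 10}  B3 = {1, 4, 5, 6, 8}  B4 = {3, 4, 6, 7, 10}  B5 = {4, 6, 7, 9, 10}  B6 = {1, 2, 5, 6, 8}
Tree: B1–B2, B2–B3, B1–B4, B4–B5, B3–B6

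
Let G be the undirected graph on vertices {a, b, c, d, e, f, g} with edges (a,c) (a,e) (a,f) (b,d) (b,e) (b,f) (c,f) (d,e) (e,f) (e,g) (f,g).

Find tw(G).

2

A width-2 tree decomposition is:
Bags: B1 = {e, f, g}  B2 = {a, e, f}  B3 = {b, e, f}  B4 = {b, d, e}  B5 = {a, c, f}
Tree: B1–B2, B1–B3, B3–B4, B2–B5
The largest bag has 3 vertices, giving width 2; this decomposition certifies tw(G) ≤ 2. For the lower bound, the 3 vertices {b, d, e} are pairwise adjacent, and any tree decomposition puts a clique entirely inside one bag — forcing width ≥ 2. Combining the bounds, tw(G) = 2.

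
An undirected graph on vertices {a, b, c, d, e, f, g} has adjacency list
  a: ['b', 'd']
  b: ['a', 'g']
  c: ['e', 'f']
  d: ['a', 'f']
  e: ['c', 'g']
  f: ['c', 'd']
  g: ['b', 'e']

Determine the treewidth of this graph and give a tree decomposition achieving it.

Treewidth 2.
One such decomposition:
Bags: B1 = {c, e, f}  B2 = {d, e, f}  B3 = {a, d, e}  B4 = {a, b, e}  B5 = {b, e, g}
Tree: B1–B2, B2–B3, B3–B4, B4–B5

The largest bag has 3 vertices, giving width 2; this decomposition certifies tw(G) ≤ 2. For the lower bound, G contains the cycle e–c–f–d–a–b–g–e, so G is not a forest; only forests have treewidth ≤ 1, hence tw(G) ≥ 2. Therefore the treewidth is 2.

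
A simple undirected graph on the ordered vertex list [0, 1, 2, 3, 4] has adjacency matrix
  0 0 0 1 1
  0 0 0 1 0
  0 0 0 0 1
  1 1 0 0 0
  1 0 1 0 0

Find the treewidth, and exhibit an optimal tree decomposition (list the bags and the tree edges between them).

Treewidth 1.
One optimal decomposition is:
Bags: B1 = {2, 4}  B2 = {0, 4}  B3 = {0, 3}  B4 = {1, 3}
Tree: B1–B2, B2–B3, B3–B4

Each bag holds 2 vertices, so the decomposition has width 1, which upper-bounds the treewidth. G has an edge, so its treewidth is at least 1. Therefore the treewidth is 1.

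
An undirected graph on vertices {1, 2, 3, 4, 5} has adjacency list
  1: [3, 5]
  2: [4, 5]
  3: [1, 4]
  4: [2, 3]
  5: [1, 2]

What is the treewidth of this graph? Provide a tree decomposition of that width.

Every bag has size at most 3, so the width is 3 − 1 = 2 and tw(G) ≤ 2. For the lower bound, G contains the cycle 3–4–2–5–1–3, so G is not a forest; only forests have treewidth ≤ 1, hence tw(G) ≥ 2. Therefore the treewidth is 2.

Treewidth 2.
One optimal decomposition is:
Bags: B1 = {2, 3, 4}  B2 = {2, 3, 5}  B3 = {1, 3, 5}
Tree: B1–B2, B2–B3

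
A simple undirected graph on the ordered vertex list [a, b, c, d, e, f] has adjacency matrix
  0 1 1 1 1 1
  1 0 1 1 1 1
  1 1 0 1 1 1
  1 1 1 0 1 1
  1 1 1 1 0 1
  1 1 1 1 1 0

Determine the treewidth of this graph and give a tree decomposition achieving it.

With just one bag of size 6, the width is 6 − 1 = 5, so tw(G) ≤ 5. For the lower bound, the 6 vertices {a, b, c, d, e, f} are pairwise adjacent, and any tree decomposition puts a clique entirely inside one bag — forcing width ≥ 5. Therefore the treewidth is 5.

Treewidth 5.
One optimal decomposition is:
Bags: B1 = {a, b, c, d, e, f}
Tree: (single bag)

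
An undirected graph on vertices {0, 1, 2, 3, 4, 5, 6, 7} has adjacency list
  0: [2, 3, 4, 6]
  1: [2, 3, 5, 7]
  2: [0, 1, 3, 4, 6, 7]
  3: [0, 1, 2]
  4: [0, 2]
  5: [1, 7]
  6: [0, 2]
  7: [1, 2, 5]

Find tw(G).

2

A width-2 tree decomposition is:
Bags: B1 = {0, 2, 3}  B2 = {0, 2, 4}  B3 = {1, 2, 3}  B4 = {1, 2, 7}  B5 = {0, 2, 6}  B6 = {1, 5, 7}
Tree: B1–B2, B1–B3, B3–B4, B1–B5, B4–B6
Every bag has size at most 3, so the width is 3 − 1 = 2 and tw(G) ≤ 2. For the lower bound, the 3 vertices {0, 2, 3} are pairwise adjacent, and any tree decomposition puts a clique entirely inside one bag — forcing width ≥ 2. Hence tw(G) = 2 exactly.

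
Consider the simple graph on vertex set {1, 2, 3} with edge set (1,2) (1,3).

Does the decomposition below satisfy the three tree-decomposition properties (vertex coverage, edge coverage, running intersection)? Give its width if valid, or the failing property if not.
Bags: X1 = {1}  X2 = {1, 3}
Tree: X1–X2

A tree decomposition must satisfy three properties: every vertex lies in some bag; for every edge, both endpoints lie together in some bag; and for every vertex, the bags containing it form a connected subtree. Here vertex 2 appears in no bag, so the decomposition is invalid.

No — vertex 2 appears in no bag.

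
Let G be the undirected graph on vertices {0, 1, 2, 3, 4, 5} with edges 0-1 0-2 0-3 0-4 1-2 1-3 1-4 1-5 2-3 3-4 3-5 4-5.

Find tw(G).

A width-3 tree decomposition is:
Bags: B1 = {0, 1, 2, 3}  B2 = {0, 1, 3, 4}  B3 = {1, 3, 4, 5}
Tree: B1–B2, B2–B3
The largest bag has 4 vertices, giving width 3; this decomposition certifies tw(G) ≤ 3. Conversely, {0, 1, 2, 3} is a clique of size 4, and the vertices of any clique must share a bag in every tree decomposition; so some bag has ≥ 4 vertices and tw(G) ≥ 3. Hence tw(G) = 3 exactly.

3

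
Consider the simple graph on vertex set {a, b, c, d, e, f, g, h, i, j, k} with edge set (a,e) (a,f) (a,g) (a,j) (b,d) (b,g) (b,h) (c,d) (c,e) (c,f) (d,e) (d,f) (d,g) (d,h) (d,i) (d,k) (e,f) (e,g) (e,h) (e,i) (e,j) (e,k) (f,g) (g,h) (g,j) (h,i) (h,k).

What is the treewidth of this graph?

3

A width-3 tree decomposition is:
Bags: B1 = {d, e, f, g}  B2 = {d, e, g, h}  B3 = {a, e, f, g}  B4 = {d, e, h, k}  B5 = {c, d, e, f}  B6 = {a, e, g, j}  B7 = {b, d, g, h}  B8 = {d, e, h, i}
Tree: B1–B2, B1–B3, B2–B4, B1–B5, B3–B6, B2–B7, B2–B8
Every bag has size at most 4, so the width is 4 − 1 = 3 and tw(G) ≤ 3. For the lower bound, the 4 vertices {d, e, g, h} are pairwise adjacent, and any tree decomposition puts a clique entirely inside one bag — forcing width ≥ 3. The upper and lower bounds meet at 3, so that is the treewidth.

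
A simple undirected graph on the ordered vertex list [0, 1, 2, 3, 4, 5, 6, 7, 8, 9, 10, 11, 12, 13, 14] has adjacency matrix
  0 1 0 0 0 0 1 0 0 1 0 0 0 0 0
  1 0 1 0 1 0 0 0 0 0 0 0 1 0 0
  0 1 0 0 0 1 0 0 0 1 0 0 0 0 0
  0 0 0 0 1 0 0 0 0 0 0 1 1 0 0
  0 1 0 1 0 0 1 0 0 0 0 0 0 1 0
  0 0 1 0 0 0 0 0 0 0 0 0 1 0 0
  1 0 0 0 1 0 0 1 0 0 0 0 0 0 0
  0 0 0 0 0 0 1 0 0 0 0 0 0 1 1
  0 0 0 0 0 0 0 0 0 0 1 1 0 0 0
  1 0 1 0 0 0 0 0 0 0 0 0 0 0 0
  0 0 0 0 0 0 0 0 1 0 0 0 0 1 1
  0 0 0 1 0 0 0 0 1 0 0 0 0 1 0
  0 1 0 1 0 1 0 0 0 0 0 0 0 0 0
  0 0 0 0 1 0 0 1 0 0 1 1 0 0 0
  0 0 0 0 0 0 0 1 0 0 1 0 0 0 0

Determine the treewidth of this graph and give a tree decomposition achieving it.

The largest bag has 4 vertices, giving width 3; this decomposition certifies tw(G) ≤ 3. For the lower bound: the 4 vertex sets {8,10,14}, {11}, {13}, {3,4,6,7} are disjoint, each induces a connected subgraph, and every pair is joined by at least one edge of G. Contracting each set to a single vertex therefore yields K_{4} as a minor, and since treewidth is minor-monotone, tw(G) ≥ tw(K_{4}) = 3. Combining the bounds, tw(G) = 3.

Treewidth 3.
One optimal decomposition is:
Bags: B1 = {8, 10, 11, 14}  B2 = {10, 11, 13, 14}  B3 = {7, 11, 13, 14}  B4 = {3, 7, 11, 13}  B5 = {3, 4, 7, 13}  B6 = {3, 4, 6, 7}  B7 = {3, 4, 6, 12}  B8 = {1, 4, 6, 12}  B9 = {0, 1, 6, 12}  B10 = {0, 1, 5, 12}  B11 = {0, 1, 2, 5}  B12 = {0, 2, 5, 9}
Tree: B1–B2, B2–B3, B3–B4, B4–B5, B5–B6, B6–B7, B7–B8, B8–B9, B9–B10, B10–B11, B11–B12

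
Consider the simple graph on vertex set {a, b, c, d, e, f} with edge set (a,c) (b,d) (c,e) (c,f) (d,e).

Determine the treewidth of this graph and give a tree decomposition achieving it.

Treewidth 1.
One such decomposition:
Bags: B1 = {d, e}  B2 = {c, e}  B3 = {a, c}  B4 = {c, f}  B5 = {b, d}
Tree: B1–B2, B2–B3, B2–B4, B1–B5

The largest bag has 2 vertices, giving width 1; this decomposition certifies tw(G) ≤ 1. G has an edge, so its treewidth is at least 1. Hence tw(G) = 1 exactly.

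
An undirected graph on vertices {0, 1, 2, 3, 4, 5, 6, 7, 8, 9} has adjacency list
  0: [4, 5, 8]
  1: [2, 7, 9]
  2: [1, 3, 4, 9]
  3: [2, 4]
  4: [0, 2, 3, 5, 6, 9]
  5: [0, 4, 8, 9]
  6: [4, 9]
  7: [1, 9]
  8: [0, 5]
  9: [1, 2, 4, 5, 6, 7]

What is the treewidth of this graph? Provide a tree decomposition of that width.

Treewidth 2.
One such decomposition:
Bags: B1 = {2, 4, 9}  B2 = {4, 5, 9}  B3 = {1, 2, 9}  B4 = {1, 7, 9}  B5 = {2, 3, 4}  B6 = {4, 6, 9}  B7 = {0, 4, 5}  B8 = {0, 5, 8}
Tree: B1–B2, B1–B3, B3–B4, B1–B5, B2–B6, B2–B7, B7–B8

Each bag holds 3 vertices, so the decomposition has width 2, which upper-bounds the treewidth. For the lower bound, the 3 vertices {0, 5, 8} are pairwise adjacent, and any tree decomposition puts a clique entirely inside one bag — forcing width ≥ 2. Therefore the treewidth is 2.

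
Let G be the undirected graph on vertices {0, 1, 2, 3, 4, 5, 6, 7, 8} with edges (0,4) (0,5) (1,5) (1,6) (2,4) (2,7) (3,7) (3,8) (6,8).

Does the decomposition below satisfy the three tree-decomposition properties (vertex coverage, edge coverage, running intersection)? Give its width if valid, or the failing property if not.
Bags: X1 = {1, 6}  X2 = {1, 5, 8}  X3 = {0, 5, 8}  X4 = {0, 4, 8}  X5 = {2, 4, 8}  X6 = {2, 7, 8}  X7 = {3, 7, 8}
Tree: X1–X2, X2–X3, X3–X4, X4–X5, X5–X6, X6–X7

No — edge (8,6) lies in no bag.

A tree decomposition must satisfy three properties: every vertex lies in some bag; for every edge, both endpoints lie together in some bag; and for every vertex, the bags containing it form a connected subtree. Here edge (8,6) lies in no bag, so the decomposition is invalid.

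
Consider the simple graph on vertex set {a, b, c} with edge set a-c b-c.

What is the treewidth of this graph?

1

A width-1 tree decomposition is:
Bags: B1 = {a, c}  B2 = {b, c}
Tree: B1–B2
Every bag has size at most 2, so the width is 2 − 1 = 1 and tw(G) ≤ 1. Any graph with an edge has treewidth ≥ 1, and G has the edge a–c. Therefore the treewidth is 1.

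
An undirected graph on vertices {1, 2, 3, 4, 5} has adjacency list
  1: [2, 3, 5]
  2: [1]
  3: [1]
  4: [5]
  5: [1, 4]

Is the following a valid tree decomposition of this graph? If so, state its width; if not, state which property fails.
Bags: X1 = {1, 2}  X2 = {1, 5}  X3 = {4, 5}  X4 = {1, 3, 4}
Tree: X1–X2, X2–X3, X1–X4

A tree decomposition must satisfy three properties: every vertex lies in some bag; for every edge, both endpoints lie together in some bag; and for every vertex, the bags containing it form a connected subtree. Here bags containing vertex 4 are not connected in the tree, so the decomposition is invalid.

No — bags containing vertex 4 are not connected in the tree.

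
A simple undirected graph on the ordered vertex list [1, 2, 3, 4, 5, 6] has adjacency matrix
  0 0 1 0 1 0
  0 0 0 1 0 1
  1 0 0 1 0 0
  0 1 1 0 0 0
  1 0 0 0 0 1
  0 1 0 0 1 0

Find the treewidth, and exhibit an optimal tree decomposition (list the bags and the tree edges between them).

Treewidth 2.
One such decomposition:
Bags: B1 = {1, 3, 5}  B2 = {3, 4, 5}  B3 = {2, 4, 5}  B4 = {2, 5, 6}
Tree: B1–B2, B2–B3, B3–B4

Each bag holds 3 vertices, so the decomposition has width 2, which upper-bounds the treewidth. For the lower bound, G contains the cycle 5–1–3–4–2–6–5, so G is not a forest; only forests have treewidth ≤ 1, hence tw(G) ≥ 2. Therefore the treewidth is 2.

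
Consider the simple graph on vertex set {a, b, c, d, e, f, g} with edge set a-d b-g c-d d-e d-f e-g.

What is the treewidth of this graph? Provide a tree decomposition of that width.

Each bag holds 2 vertices, so the decomposition has width 1, which upper-bounds the treewidth. Since G has at least one edge (e.g. f–d), it is not an edgeless graph, so tw(G) ≥ 1. The upper and lower bounds meet at 1, so that is the treewidth.

Treewidth 1.
One such decomposition:
Bags: B1 = {d, f}  B2 = {d, e}  B3 = {a, d}  B4 = {c, d}  B5 = {e, g}  B6 = {b, g}
Tree: B1–B2, B2–B3, B1–B4, B2–B5, B5–B6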